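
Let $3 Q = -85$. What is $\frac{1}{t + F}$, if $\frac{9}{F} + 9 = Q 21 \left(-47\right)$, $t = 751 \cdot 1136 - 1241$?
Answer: $\frac{27956}{23815576629} \approx 1.1739 \cdot 10^{-6}$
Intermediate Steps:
$Q = - \frac{85}{3}$ ($Q = \frac{1}{3} \left(-85\right) = - \frac{85}{3} \approx -28.333$)
$t = 851895$ ($t = 853136 - 1241 = 851895$)
$F = \frac{9}{27956}$ ($F = \frac{9}{-9 + \left(- \frac{85}{3}\right) 21 \left(-47\right)} = \frac{9}{-9 - -27965} = \frac{9}{-9 + 27965} = \frac{9}{27956} \approx 0.00032193$)
$\frac{1}{t + F} = \frac{1}{851895 + \frac{9}{27956}} = \frac{1}{\frac{23815576629}{27956}} = \frac{27956}{23815576629}$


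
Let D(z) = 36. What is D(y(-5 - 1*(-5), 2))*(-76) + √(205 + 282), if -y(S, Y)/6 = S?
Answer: -2736 + √487 ≈ -2713.9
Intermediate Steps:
y(S, Y) = -6*S
D(y(-5 - 1*(-5), 2))*(-76) + √(205 + 282) = 36*(-76) + √(205 + 282) = -2736 + √487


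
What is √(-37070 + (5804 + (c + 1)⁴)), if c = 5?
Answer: 9*I*√370 ≈ 173.12*I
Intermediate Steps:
√(-37070 + (5804 + (c + 1)⁴)) = √(-37070 + (5804 + (5 + 1)⁴)) = √(-37070 + (5804 + 6⁴)) = √(-37070 + (5804 + 1296)) = √(-37070 + 7100) = √(-29970) = 9*I*√370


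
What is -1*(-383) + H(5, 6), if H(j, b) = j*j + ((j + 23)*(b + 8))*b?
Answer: 2760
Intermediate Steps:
H(j, b) = j² + b*(8 + b)*(23 + j) (H(j, b) = j² + ((23 + j)*(8 + b))*b = j² + ((8 + b)*(23 + j))*b = j² + b*(8 + b)*(23 + j))
-1*(-383) + H(5, 6) = -1*(-383) + (5² + 23*6² + 184*6 + 5*6² + 8*6*5) = 383 + (25 + 23*36 + 1104 + 5*36 + 240) = 383 + (25 + 828 + 1104 + 180 + 240) = 383 + 2377 = 2760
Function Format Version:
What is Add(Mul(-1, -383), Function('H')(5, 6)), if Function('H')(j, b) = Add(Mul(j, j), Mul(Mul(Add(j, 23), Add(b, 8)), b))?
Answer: 2760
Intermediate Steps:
Function('H')(j, b) = Add(Pow(j, 2), Mul(b, Add(8, b), Add(23, j))) (Function('H')(j, b) = Add(Pow(j, 2), Mul(Mul(Add(23, j), Add(8, b)), b)) = Add(Pow(j, 2), Mul(Mul(Add(8, b), Add(23, j)), b)) = Add(Pow(j, 2), Mul(b, Add(8, b), Add(23, j))))
Add(Mul(-1, -383), Function('H')(5, 6)) = Add(Mul(-1, -383), Add(Pow(5, 2), Mul(23, Pow(6, 2)), Mul(184, 6), Mul(5, Pow(6, 2)), Mul(8, 6, 5))) = Add(383, Add(25, Mul(23, 36), 1104, Mul(5, 36), 240)) = Add(383, Add(25, 828, 1104, 180, 240)) = Add(383, 2377) = 2760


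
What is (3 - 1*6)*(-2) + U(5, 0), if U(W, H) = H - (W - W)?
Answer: 6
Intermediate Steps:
U(W, H) = H (U(W, H) = H - 1*0 = H + 0 = H)
(3 - 1*6)*(-2) + U(5, 0) = (3 - 1*6)*(-2) + 0 = (3 - 6)*(-2) + 0 = -3*(-2) + 0 = 6 + 0 = 6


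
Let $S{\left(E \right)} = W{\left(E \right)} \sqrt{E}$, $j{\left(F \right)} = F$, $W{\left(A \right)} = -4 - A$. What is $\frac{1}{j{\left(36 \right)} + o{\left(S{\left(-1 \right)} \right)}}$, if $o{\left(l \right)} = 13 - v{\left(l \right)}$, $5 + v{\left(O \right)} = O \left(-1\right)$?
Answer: $\frac{6}{325} + \frac{i}{975} \approx 0.018462 + 0.0010256 i$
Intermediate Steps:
$v{\left(O \right)} = -5 - O$ ($v{\left(O \right)} = -5 + O \left(-1\right) = -5 - O$)
$S{\left(E \right)} = \sqrt{E} \left(-4 - E\right)$ ($S{\left(E \right)} = \left(-4 - E\right) \sqrt{E} = \sqrt{E} \left(-4 - E\right)$)
$o{\left(l \right)} = 18 + l$ ($o{\left(l \right)} = 13 - \left(-5 - l\right) = 13 + \left(5 + l\right) = 18 + l$)
$\frac{1}{j{\left(36 \right)} + o{\left(S{\left(-1 \right)} \right)}} = \frac{1}{36 + \left(18 + \sqrt{-1} \left(-4 - -1\right)\right)} = \frac{1}{36 + \left(18 + i \left(-4 + 1\right)\right)} = \frac{1}{36 + \left(18 + i \left(-3\right)\right)} = \frac{1}{36 + \left(18 - 3 i\right)} = \frac{1}{54 - 3 i} = \frac{54 + 3 i}{2925}$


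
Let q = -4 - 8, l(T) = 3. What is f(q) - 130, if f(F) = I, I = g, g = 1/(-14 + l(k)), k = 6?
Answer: -1431/11 ≈ -130.09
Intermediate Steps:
g = -1/11 (g = 1/(-14 + 3) = 1/(-11) = -1/11 ≈ -0.090909)
q = -12
I = -1/11 ≈ -0.090909
f(F) = -1/11
f(q) - 130 = -1/11 - 130 = -1431/11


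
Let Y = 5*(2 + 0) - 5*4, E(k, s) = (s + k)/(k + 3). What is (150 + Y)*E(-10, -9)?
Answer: 380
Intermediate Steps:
E(k, s) = (k + s)/(3 + k)
Y = -10 (Y = 5*2 - 20 = 10 - 20 = -10)
(150 + Y)*E(-10, -9) = (150 - 10)*((-10 - 9)/(3 - 10)) = 140*(-19/(-7)) = 140*(-1/7*(-19)) = 140*(19/7) = 380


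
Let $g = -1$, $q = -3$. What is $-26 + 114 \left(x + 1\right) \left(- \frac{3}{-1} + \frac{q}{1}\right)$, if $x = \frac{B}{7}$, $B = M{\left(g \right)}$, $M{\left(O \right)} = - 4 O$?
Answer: $-26$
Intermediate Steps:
$B = 4$ ($B = \left(-4\right) \left(-1\right) = 4$)
$x = \frac{4}{7} \approx 0.57143$
$-26 + 114 \left(x + 1\right) \left(- \frac{3}{-1} + \frac{q}{1}\right) = -26 + 114 \left(\frac{4}{7} + 1\right) \left(- \frac{3}{-1} - \frac{3}{1}\right) = -26 + 114 \frac{11 \left(\left(-3\right) \left(-1\right) - 3\right)}{7} = -26 + 114 \frac{11 \left(3 - 3\right)}{7} = -26 + 114 \cdot \frac{11}{7} \cdot 0 = -26 + 114 \cdot 0 = -26 + 0 = -26$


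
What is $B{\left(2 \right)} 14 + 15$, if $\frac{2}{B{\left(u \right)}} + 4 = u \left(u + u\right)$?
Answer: $22$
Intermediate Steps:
$B{\left(u \right)} = \frac{2}{-4 + 2 u^{2}}$ ($B{\left(u \right)} = \frac{2}{-4 + u \left(u + u\right)} = \frac{2}{-4 + u 2 u} = \frac{2}{-4 + 2 u^{2}}$)
$B{\left(2 \right)} 14 + 15 = \frac{1}{-2 + 2^{2}} \cdot 14 + 15 = \frac{1}{-2 + 4} \cdot 14 + 15 = \frac{1}{2} \cdot 14 + 15 = 7 + 15 = 22$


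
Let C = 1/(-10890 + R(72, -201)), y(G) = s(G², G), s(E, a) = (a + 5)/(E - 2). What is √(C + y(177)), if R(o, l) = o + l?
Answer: √681454648641903/345192213 ≈ 0.075624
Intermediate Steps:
R(o, l) = l + o
s(E, a) = (5 + a)/(-2 + E)
y(G) = (5 + G)/(-2 + G²)
C = -1/11019 (C = 1/(-10890 + (-201 + 72)) = 1/(-10890 - 129) = 1/(-11019) = -1/11019 ≈ -9.0752e-5)
√(C + y(177)) = √(-1/11019 + (5 + 177)/(-2 + 177²)) = √(-1/11019 + 182/(-2 + 31329)) = √(-1/11019 + 182/31327) = √(1974131/345192213) = √681454648641903/345192213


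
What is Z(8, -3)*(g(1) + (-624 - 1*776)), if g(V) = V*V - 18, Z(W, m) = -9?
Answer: 12753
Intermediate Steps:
g(V) = -18 + V² (g(V) = V² - 18 = -18 + V²)
Z(8, -3)*(g(1) + (-624 - 1*776)) = -9*((-18 + 1²) + (-624 - 1*776)) = -9*((-18 + 1) + (-624 - 776)) = -9*(-17 - 1400) = -9*(-1417) = 12753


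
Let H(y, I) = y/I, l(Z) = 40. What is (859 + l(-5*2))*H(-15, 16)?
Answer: -13485/16 ≈ -842.81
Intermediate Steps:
(859 + l(-5*2))*H(-15, 16) = (859 + 40)*(-15/16) = 899*(-15*1/16) = 899*(-15/16) = -13485/16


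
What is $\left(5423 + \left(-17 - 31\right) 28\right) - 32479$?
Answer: $-28400$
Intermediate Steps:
$\left(5423 + \left(-17 - 31\right) 28\right) - 32479 = \left(5423 - 1344\right) - 32479 = 4079 - 32479 = -28400$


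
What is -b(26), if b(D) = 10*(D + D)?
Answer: -520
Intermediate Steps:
b(D) = 20*D (b(D) = 10*(2*D) = 20*D)
-b(26) = -20*26 = -1*520 = -520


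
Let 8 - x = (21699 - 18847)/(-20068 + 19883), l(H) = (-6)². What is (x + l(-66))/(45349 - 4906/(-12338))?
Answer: 11301608/8625946715 ≈ 0.0013102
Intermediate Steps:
l(H) = 36
x = 4332/185 (x = 8 - (21699 - 18847)/(-20068 + 19883) = 8 - 2852/(-185) = 8 - 2852*(-1)/185 = 8 - 1*(-2852/185) = 8 + 2852/185 = 4332/185 ≈ 23.416)
(x + l(-66))/(45349 - 4906/(-12338)) = (4332/185 + 36)/(45349 - 4906/(-12338)) = 10992/(185*(45349 - 4906*(-1/12338))) = 10992/(185*(45349 + 2453/6169)) = 10992/(185*(279760434/6169)) = (10992/185)*(6169/279760434) = 11301608/8625946715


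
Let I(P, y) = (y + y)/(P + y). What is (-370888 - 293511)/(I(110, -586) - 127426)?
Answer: 79063481/15163401 ≈ 5.2141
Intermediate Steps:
I(P, y) = 2*y/(P + y) (I(P, y) = (2*y)/(P + y) = 2*y/(P + y))
(-370888 - 293511)/(I(110, -586) - 127426) = (-370888 - 293511)/(2*(-586)/(110 - 586) - 127426) = -664399/(2*(-586)/(-476) - 127426) = -664399/(2*(-586)*(-1/476) - 127426) = -664399/(293/119 - 127426) = -664399/(-15163401/119) = -664399*(-119/15163401) = 79063481/15163401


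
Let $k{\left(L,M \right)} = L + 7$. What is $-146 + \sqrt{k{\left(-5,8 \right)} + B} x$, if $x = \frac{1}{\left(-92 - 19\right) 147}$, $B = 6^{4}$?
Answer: $-146 - \frac{\sqrt{1298}}{16317} \approx -146.0$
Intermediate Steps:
$k{\left(L,M \right)} = 7 + L$
$B = 1296$
$x = - \frac{1}{16317}$ ($x = \frac{1}{-111} \cdot \frac{1}{147} = \left(- \frac{1}{111}\right) \frac{1}{147} = - \frac{1}{16317} \approx -6.1286 \cdot 10^{-5}$)
$-146 + \sqrt{k{\left(-5,8 \right)} + B} x = -146 + \sqrt{\left(7 - 5\right) + 1296} \left(- \frac{1}{16317}\right) = -146 + \sqrt{2 + 1296} \left(- \frac{1}{16317}\right) = -146 + \sqrt{1298} \left(- \frac{1}{16317}\right) = -146 - \frac{\sqrt{1298}}{16317}$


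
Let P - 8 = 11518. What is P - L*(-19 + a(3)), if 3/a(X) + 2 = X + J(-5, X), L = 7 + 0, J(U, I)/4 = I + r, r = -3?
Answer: 11638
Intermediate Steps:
P = 11526 (P = 8 + 11518 = 11526)
J(U, I) = -12 + 4*I (J(U, I) = 4*(I - 3) = 4*(-3 + I) = -12 + 4*I)
L = 7
a(X) = 3/(-14 + 5*X) (a(X) = 3/(-2 + (X + (-12 + 4*X))) = 3/(-2 + (-12 + 5*X)) = 3/(-14 + 5*X))
P - L*(-19 + a(3)) = 11526 - 7*(-19 + 3/(-14 + 5*3)) = 11526 - 7*(-19 + 3/(-14 + 15)) = 11526 - 7*(-19 + 3/1) = 11526 - 7*(-19 + 3*1) = 11526 - 7*(-19 + 3) = 11526 - 7*(-16) = 11526 - 1*(-112) = 11526 + 112 = 11638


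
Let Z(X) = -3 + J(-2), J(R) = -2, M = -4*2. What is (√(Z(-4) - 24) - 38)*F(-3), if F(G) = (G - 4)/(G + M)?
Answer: -266/11 + 7*I*√29/11 ≈ -24.182 + 3.4269*I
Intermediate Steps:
M = -8
Z(X) = -5 (Z(X) = -3 - 2 = -5)
F(G) = (-4 + G)/(-8 + G) (F(G) = (G - 4)/(G - 8) = (-4 + G)/(-8 + G))
(√(Z(-4) - 24) - 38)*F(-3) = (√(-5 - 24) - 38)*((-4 - 3)/(-8 - 3)) = (√(-29) - 38)*(-7/(-11)) = (I*√29 - 38)*(-1/11*(-7)) = (-38 + I*√29)*(7/11) = -266/11 + 7*I*√29/11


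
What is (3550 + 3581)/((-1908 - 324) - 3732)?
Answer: -2377/1988 ≈ -1.1957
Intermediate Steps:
(3550 + 3581)/((-1908 - 324) - 3732) = 7131/(-2232 - 3732) = 7131/(-5964) = 7131*(-1/5964) = -2377/1988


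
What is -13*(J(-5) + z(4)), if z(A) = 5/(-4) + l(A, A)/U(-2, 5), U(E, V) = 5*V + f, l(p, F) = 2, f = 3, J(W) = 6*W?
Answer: 11349/28 ≈ 405.32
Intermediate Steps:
U(E, V) = 3 + 5*V (U(E, V) = 5*V + 3 = 3 + 5*V)
z(A) = -33/28 (z(A) = 5/(-4) + 2/(3 + 5*5) = 5*(-¼) + 2/(3 + 25) = -5/4 + 2/28 = -5/4 + 2*(1/28) = -5/4 + 1/14 = -33/28)
-13*(J(-5) + z(4)) = -13*(6*(-5) - 33/28) = -13*(-30 - 33/28) = -13*(-873/28) = 11349/28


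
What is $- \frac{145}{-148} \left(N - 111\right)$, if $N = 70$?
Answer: $- \frac{5945}{148} \approx -40.169$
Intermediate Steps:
$- \frac{145}{-148} \left(N - 111\right) = - \frac{145}{-148} \left(70 - 111\right) = \left(-145\right) \left(- \frac{1}{148}\right) \left(-41\right) = \frac{145}{148} \left(-41\right) = - \frac{5945}{148}$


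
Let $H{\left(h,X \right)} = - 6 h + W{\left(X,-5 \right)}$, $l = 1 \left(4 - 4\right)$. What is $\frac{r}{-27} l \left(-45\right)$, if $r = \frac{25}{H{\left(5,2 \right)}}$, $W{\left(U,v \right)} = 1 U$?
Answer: $0$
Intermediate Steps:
$W{\left(U,v \right)} = U$
$l = 0$ ($l = 1 \cdot 0 = 0$)
$H{\left(h,X \right)} = X - 6 h$ ($H{\left(h,X \right)} = - 6 h + X = X - 6 h$)
$r = - \frac{25}{28}$ ($r = \frac{25}{2 - 30} = \frac{25}{-28} = 25 \left(- \frac{1}{28}\right) = - \frac{25}{28} \approx -0.89286$)
$\frac{r}{-27} l \left(-45\right) = - \frac{25}{28 \left(-27\right)} 0 \left(-45\right) = \left(- \frac{25}{28}\right) \left(- \frac{1}{27}\right) 0 \left(-45\right) = \frac{25}{756} \cdot 0 \left(-45\right) = 0 \left(-45\right) = 0$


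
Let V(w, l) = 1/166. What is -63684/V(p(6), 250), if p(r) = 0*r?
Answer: -10571544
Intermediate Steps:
p(r) = 0
V(w, l) = 1/166
-63684/V(p(6), 250) = -63684/1/166 = -63684*166 = -10571544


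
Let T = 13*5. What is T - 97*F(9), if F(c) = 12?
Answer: -1099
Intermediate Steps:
T = 65
T - 97*F(9) = 65 - 97*12 = 65 - 1164 = -1099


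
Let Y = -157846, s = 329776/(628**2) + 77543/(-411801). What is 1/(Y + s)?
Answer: -10150482849/1602206539510250 ≈ -6.3353e-6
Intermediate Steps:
s = 6576273004/10150482849 (s = 329776/394384 + 77543*(-1/411801) = 329776*(1/394384) - 77543/411801 = 20611/24649 - 77543/411801 = 6576273004/10150482849 ≈ 0.64788)
1/(Y + s) = 1/(-157846 + 6576273004/10150482849) = 1/(-1602206539510250/10150482849) = -10150482849/1602206539510250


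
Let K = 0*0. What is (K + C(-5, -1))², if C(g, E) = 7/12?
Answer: 49/144 ≈ 0.34028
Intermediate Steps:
K = 0
C(g, E) = 7/12 (C(g, E) = 7*(1/12) = 7/12)
(K + C(-5, -1))² = (0 + 7/12)² = (7/12)² = 49/144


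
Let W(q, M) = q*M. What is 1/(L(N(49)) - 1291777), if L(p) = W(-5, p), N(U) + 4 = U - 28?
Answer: -1/1291862 ≈ -7.7408e-7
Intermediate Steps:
N(U) = -32 + U (N(U) = -4 + (U - 28) = -4 + (-28 + U) = -32 + U)
W(q, M) = M*q
L(p) = -5*p (L(p) = p*(-5) = -5*p)
1/(L(N(49)) - 1291777) = 1/(-5*(-32 + 49) - 1291777) = 1/(-5*17 - 1291777) = 1/(-85 - 1291777) = 1/(-1291862) = -1/1291862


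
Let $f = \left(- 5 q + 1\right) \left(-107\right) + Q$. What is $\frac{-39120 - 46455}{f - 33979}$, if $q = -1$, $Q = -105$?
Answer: $\frac{85575}{34726} \approx 2.4643$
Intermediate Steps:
$f = -747$ ($f = \left(\left(-5\right) \left(-1\right) + 1\right) \left(-107\right) - 105 = \left(5 + 1\right) \left(-107\right) - 105 = 6 \left(-107\right) - 105 = -642 - 105 = -747$)
$\frac{-39120 - 46455}{f - 33979} = \frac{-39120 - 46455}{-747 - 33979} = - \frac{85575}{-34726} = \left(-85575\right) \left(- \frac{1}{34726}\right) = \frac{85575}{34726}$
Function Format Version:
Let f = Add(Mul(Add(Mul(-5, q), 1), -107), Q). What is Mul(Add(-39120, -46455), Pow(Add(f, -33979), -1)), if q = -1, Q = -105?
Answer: Rational(85575, 34726) ≈ 2.4643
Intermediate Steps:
f = -747 (f = Add(Mul(Add(Mul(-5, -1), 1), -107), -105) = Add(Mul(Add(5, 1), -107), -105) = Add(Mul(6, -107), -105) = Add(-642, -105) = -747)
Mul(Add(-39120, -46455), Pow(Add(f, -33979), -1)) = Mul(Add(-39120, -46455), Pow(Add(-747, -33979), -1)) = Mul(-85575, Pow(-34726, -1)) = Mul(-85575, Rational(-1, 34726)) = Rational(85575, 34726)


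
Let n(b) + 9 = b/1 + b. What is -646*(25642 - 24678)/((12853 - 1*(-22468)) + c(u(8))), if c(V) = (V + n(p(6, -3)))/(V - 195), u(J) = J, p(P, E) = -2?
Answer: -14556641/825629 ≈ -17.631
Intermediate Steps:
n(b) = -9 + 2*b (n(b) = -9 + (b/1 + b) = -9 + (b*1 + b) = -9 + (b + b) = -9 + 2*b)
c(V) = (-13 + V)/(-195 + V) (c(V) = (V + (-9 + 2*(-2)))/(V - 195) = (V + (-9 - 4))/(-195 + V) = (V - 13)/(-195 + V) = (-13 + V)/(-195 + V))
-646*(25642 - 24678)/((12853 - 1*(-22468)) + c(u(8))) = -646*(25642 - 24678)/((12853 - 1*(-22468)) + (-13 + 8)/(-195 + 8)) = -646*964/((12853 + 22468) - 5/(-187)) = -646*964/(35321 - 1/187*(-5)) = -646*964/(35321 + 5/187) = -646/((6605032/187)*(1/964)) = -646/1651258/45067 = -646*45067/1651258 = -14556641/825629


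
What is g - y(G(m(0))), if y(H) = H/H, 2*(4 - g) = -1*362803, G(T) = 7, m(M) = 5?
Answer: 362809/2 ≈ 1.8140e+5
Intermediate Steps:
g = 362811/2 (g = 4 - (-1)*362803/2 = 4 - ½*(-362803) = 4 + 362803/2 = 362811/2 ≈ 1.8141e+5)
y(H) = 1
g - y(G(m(0))) = 362811/2 - 1*1 = 362811/2 - 1 = 362809/2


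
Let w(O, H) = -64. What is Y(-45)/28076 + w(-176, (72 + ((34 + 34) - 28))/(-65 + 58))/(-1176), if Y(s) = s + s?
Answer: 105689/2063586 ≈ 0.051216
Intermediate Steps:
Y(s) = 2*s
Y(-45)/28076 + w(-176, (72 + ((34 + 34) - 28))/(-65 + 58))/(-1176) = (2*(-45))/28076 - 64/(-1176) = -90*1/28076 - 64*(-1/1176) = -45/14038 + 8/147 = 105689/2063586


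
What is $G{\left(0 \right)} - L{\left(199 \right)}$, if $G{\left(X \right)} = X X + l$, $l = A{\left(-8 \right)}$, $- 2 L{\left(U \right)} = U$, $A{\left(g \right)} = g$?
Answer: $\frac{183}{2} \approx 91.5$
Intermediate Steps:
$L{\left(U \right)} = - \frac{U}{2}$
$l = -8$
$G{\left(X \right)} = -8 + X^{2}$ ($G{\left(X \right)} = X X - 8 = X^{2} - 8 = -8 + X^{2}$)
$G{\left(0 \right)} - L{\left(199 \right)} = \left(-8 + 0^{2}\right) - \left(- \frac{1}{2}\right) 199 = \left(-8 + 0\right) - - \frac{199}{2} = -8 + \frac{199}{2} = \frac{183}{2}$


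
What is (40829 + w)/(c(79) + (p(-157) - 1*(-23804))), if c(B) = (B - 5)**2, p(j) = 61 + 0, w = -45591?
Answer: -4762/29341 ≈ -0.16230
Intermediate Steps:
p(j) = 61
c(B) = (-5 + B)**2
(40829 + w)/(c(79) + (p(-157) - 1*(-23804))) = (40829 - 45591)/((-5 + 79)**2 + (61 - 1*(-23804))) = -4762/(74**2 + (61 + 23804)) = -4762/(5476 + 23865) = -4762/29341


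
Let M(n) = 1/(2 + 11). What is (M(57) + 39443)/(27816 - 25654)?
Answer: 256380/14053 ≈ 18.244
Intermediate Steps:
M(n) = 1/13
(M(57) + 39443)/(27816 - 25654) = (1/13 + 39443)/(27816 - 25654) = (512760/13)/2162 = (512760/13)*(1/2162) = 256380/14053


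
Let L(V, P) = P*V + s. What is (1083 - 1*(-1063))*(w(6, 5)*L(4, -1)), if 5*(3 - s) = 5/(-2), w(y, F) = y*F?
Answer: -32190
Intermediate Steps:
w(y, F) = F*y
s = 7/2 (s = 3 - 1/(-2) = 3 - (-1)/2 = 3 - 1/5*(-5/2) = 3 + 1/2 = 7/2 ≈ 3.5000)
L(V, P) = 7/2 + P*V (L(V, P) = P*V + 7/2 = 7/2 + P*V)
(1083 - 1*(-1063))*(w(6, 5)*L(4, -1)) = (1083 - 1*(-1063))*((5*6)*(7/2 - 1*4)) = (1083 + 1063)*(30*(7/2 - 4)) = 2146*(30*(-1/2)) = 2146*(-15) = -32190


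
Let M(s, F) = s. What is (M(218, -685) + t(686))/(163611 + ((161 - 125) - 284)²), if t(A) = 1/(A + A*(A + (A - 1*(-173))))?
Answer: 231201209/238747063940 ≈ 0.00096839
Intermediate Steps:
t(A) = 1/(A + A*(173 + 2*A)) (t(A) = 1/(A + A*(A + (A + 173))) = 1/(A + A*(A + (173 + A))) = 1/(A + A*(173 + 2*A)))
(M(218, -685) + t(686))/(163611 + ((161 - 125) - 284)²) = (218 + (½)/(686*(87 + 686)))/(163611 + ((161 - 125) - 284)²) = (218 + (½)*(1/686)/773)/(163611 + (36 - 284)²) = (218 + (½)*(1/686)*(1/773))/(163611 + (-248)²) = (218 + 1/1060556)/(163611 + 61504) = (231201209/1060556)/225115 = (231201209/1060556)*(1/225115) = 231201209/238747063940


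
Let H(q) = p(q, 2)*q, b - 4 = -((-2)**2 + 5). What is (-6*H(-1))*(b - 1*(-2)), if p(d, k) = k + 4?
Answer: -108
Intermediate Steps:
p(d, k) = 4 + k
b = -5 (b = 4 - ((-2)**2 + 5) = 4 - (4 + 5) = 4 - 1*9 = 4 - 9 = -5)
H(q) = 6*q (H(q) = (4 + 2)*q = 6*q)
(-6*H(-1))*(b - 1*(-2)) = (-36*(-1))*(-5 - 1*(-2)) = (-6*(-6))*(-5 + 2) = 36*(-3) = -108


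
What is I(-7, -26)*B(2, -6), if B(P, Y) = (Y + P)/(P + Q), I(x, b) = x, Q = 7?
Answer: 28/9 ≈ 3.1111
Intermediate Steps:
B(P, Y) = (P + Y)/(7 + P) (B(P, Y) = (Y + P)/(P + 7) = (P + Y)/(7 + P))
I(-7, -26)*B(2, -6) = -7*(2 - 6)/(7 + 2) = -7*(-4)/9 = -7*(-4/9) = 28/9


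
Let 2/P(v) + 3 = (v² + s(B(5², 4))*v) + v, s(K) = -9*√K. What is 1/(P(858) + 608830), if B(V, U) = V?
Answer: 698409/425212351472 ≈ 1.6425e-6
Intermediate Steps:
P(v) = 2/(-3 + v² - 44*v) (P(v) = 2/(-3 + ((v² + (-9*√(5²))*v) + v)) = 2/(-3 + ((v² + (-9*√25)*v) + v)) = 2/(-3 + ((v² + (-9*5)*v) + v)) = 2/(-3 + ((v² - 45*v) + v)) = 2/(-3 + (v² - 44*v)) = 2/(-3 + v² - 44*v))
1/(P(858) + 608830) = 1/(2/(-3 + 858² - 44*858) + 608830) = 1/(2/(-3 + 736164 - 37752) + 608830) = 1/(2/698409 + 608830) = 1/(425212351472/698409) = 698409/425212351472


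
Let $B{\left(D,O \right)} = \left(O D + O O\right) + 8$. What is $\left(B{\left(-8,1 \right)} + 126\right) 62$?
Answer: $7874$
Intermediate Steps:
$B{\left(D,O \right)} = 8 + O^{2} + D O$ ($B{\left(D,O \right)} = \left(D O + O^{2}\right) + 8 = \left(O^{2} + D O\right) + 8 = 8 + O^{2} + D O$)
$\left(B{\left(-8,1 \right)} + 126\right) 62 = \left(\left(8 + 1^{2} - 8\right) + 126\right) 62 = \left(\left(8 + 1 - 8\right) + 126\right) 62 = \left(1 + 126\right) 62 = 127 \cdot 62 = 7874$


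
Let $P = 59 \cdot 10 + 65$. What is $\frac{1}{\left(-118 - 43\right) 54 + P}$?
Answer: $- \frac{1}{8039} \approx -0.00012439$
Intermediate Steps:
$P = 655$ ($P = 590 + 65 = 655$)
$\frac{1}{\left(-118 - 43\right) 54 + P} = \frac{1}{\left(-118 - 43\right) 54 + 655} = \frac{1}{\left(-161\right) 54 + 655} = \frac{1}{-8694 + 655} = \frac{1}{-8039} = - \frac{1}{8039}$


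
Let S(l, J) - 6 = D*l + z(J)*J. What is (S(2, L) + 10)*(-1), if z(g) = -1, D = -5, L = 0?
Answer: -6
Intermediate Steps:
S(l, J) = 6 - J - 5*l (S(l, J) = 6 + (-5*l - J) = 6 + (-J - 5*l) = 6 - J - 5*l)
(S(2, L) + 10)*(-1) = ((6 - 1*0 - 5*2) + 10)*(-1) = ((6 + 0 - 10) + 10)*(-1) = (-4 + 10)*(-1) = 6*(-1) = -6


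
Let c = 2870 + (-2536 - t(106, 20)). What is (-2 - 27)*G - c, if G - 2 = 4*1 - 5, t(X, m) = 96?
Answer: -267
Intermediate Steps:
G = 1 (G = 2 + (4*1 - 5) = 2 + (4 - 5) = 2 - 1 = 1)
c = 238 (c = 2870 + (-2536 - 1*96) = 2870 + (-2536 - 96) = 2870 - 2632 = 238)
(-2 - 27)*G - c = (-2 - 27)*1 - 1*238 = -29*1 - 238 = -29 - 238 = -267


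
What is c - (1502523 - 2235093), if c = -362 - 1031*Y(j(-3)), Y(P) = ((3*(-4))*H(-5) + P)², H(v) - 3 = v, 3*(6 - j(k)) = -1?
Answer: -1947839/9 ≈ -2.1643e+5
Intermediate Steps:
j(k) = 19/3 (j(k) = 6 - ⅓*(-1) = 6 + ⅓ = 19/3)
H(v) = 3 + v
Y(P) = (24 + P)² (Y(P) = ((3*(-4))*(3 - 5) + P)² = (-12*(-2) + P)² = (24 + P)²)
c = -8540969/9 (c = -362 - 1031*(24 + 19/3)² = -362 - 1031*(91/3)² = -362 - 1031*8281/9 = -362 - 8537711/9 = -8540969/9 ≈ -9.4900e+5)
c - (1502523 - 2235093) = -8540969/9 - (1502523 - 2235093) = -8540969/9 - 1*(-732570) = -8540969/9 + 732570 = -1947839/9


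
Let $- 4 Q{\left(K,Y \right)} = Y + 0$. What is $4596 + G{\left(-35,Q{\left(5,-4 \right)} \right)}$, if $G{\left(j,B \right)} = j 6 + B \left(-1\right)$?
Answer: $4385$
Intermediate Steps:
$Q{\left(K,Y \right)} = - \frac{Y}{4}$ ($Q{\left(K,Y \right)} = - \frac{Y + 0}{4} = - \frac{Y}{4}$)
$G{\left(j,B \right)} = - B + 6 j$ ($G{\left(j,B \right)} = 6 j - B = - B + 6 j$)
$4596 + G{\left(-35,Q{\left(5,-4 \right)} \right)} = 4596 + \left(- \frac{\left(-1\right) \left(-4\right)}{4} + 6 \left(-35\right)\right) = 4596 - 211 = 4385$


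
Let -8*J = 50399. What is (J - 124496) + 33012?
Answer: -782271/8 ≈ -97784.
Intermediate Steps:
J = -50399/8 (J = -⅛*50399 = -50399/8 ≈ -6299.9)
(J - 124496) + 33012 = (-50399/8 - 124496) + 33012 = -1046367/8 + 33012 = -782271/8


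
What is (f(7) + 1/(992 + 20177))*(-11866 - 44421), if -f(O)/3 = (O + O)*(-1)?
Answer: -50044715413/21169 ≈ -2.3641e+6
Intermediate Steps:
f(O) = 6*O (f(O) = -3*(O + O)*(-1) = -3*2*O*(-1) = -(-6)*O = 6*O)
(f(7) + 1/(992 + 20177))*(-11866 - 44421) = (6*7 + 1/(992 + 20177))*(-11866 - 44421) = (42 + 1/21169)*(-56287) = (889099/21169)*(-56287) = -50044715413/21169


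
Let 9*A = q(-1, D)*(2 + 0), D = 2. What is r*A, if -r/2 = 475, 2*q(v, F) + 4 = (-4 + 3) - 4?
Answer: 950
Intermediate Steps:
q(v, F) = -9/2 (q(v, F) = -2 + ((-4 + 3) - 4)/2 = -2 + (-1 - 4)/2 = -2 + (½)*(-5) = -2 - 5/2 = -9/2)
A = -1 (A = (-9*(2 + 0)/2)/9 = (-9/2*2)/9 = (⅑)*(-9) = -1)
r = -950 (r = -2*475 = -950)
r*A = -950*(-1) = 950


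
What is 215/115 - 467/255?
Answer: 224/5865 ≈ 0.038193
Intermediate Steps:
215/115 - 467/255 = 215*(1/115) - 467*1/255 = 43/23 - 467/255 = 224/5865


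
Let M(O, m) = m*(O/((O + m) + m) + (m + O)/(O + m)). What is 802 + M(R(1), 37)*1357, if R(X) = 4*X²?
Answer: 2089847/39 ≈ 53586.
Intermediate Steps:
M(O, m) = m*(1 + O/(O + 2*m)) (M(O, m) = m*(O/(O + 2*m) + (O + m)/(O + m)) = m*(O/(O + 2*m) + 1) = m*(1 + O/(O + 2*m)))
802 + M(R(1), 37)*1357 = 802 + (2*37*(4*1² + 37)/(4*1² + 2*37))*1357 = 802 + (2*37*(4*1 + 37)/(4*1 + 74))*1357 = 802 + (2*37*(4 + 37)/(4 + 74))*1357 = 802 + (2*37*41/78)*1357 = 802 + (2*37*(1/78)*41)*1357 = 802 + (1517/39)*1357 = 802 + 2058569/39 = 2089847/39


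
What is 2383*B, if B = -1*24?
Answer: -57192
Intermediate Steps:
B = -24
2383*B = 2383*(-24) = -57192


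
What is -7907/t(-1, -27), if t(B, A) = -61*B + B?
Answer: -7907/60 ≈ -131.78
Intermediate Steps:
t(B, A) = -60*B
-7907/t(-1, -27) = -7907/((-60*(-1))) = -7907/60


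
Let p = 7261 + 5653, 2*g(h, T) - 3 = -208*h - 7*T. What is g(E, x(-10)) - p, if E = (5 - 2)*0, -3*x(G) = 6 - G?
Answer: -77363/6 ≈ -12894.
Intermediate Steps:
x(G) = -2 + G/3 (x(G) = -(6 - G)/3 = -2 + G/3)
E = 0 (E = 3*0 = 0)
g(h, T) = 3/2 - 104*h - 7*T/2 (g(h, T) = 3/2 + (-208*h - 7*T)/2 = 3/2 + (-104*h - 7*T/2) = 3/2 - 104*h - 7*T/2)
p = 12914
g(E, x(-10)) - p = (3/2 - 104*0 - 7*(-2 + (⅓)*(-10))/2) - 1*12914 = (3/2 + 0 - 7*(-2 - 10/3)/2) - 12914 = (3/2 + 0 - 7/2*(-16/3)) - 12914 = (3/2 + 0 + 56/3) - 12914 = 121/6 - 12914 = -77363/6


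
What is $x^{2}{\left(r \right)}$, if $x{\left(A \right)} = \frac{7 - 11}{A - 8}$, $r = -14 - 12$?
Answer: $\frac{4}{289} \approx 0.013841$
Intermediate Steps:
$r = -26$
$x{\left(A \right)} = - \frac{4}{-8 + A}$
$x^{2}{\left(r \right)} = \left(- \frac{4}{-8 - 26}\right)^{2} = \left(- \frac{4}{-34}\right)^{2} = \left(\left(-4\right) \left(- \frac{1}{34}\right)\right)^{2} = \left(\frac{2}{17}\right)^{2} = \frac{4}{289}$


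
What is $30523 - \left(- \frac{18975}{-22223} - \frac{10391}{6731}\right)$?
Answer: $\frac{4565825504267}{149583013} \approx 30524.0$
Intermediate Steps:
$30523 - \left(- \frac{18975}{-22223} - \frac{10391}{6731}\right) = 30523 - \left(\left(-18975\right) \left(- \frac{1}{22223}\right) - \frac{10391}{6731}\right) = 30523 - \left(\frac{18975}{22223} - \frac{10391}{6731}\right) = 30523 - - \frac{103198468}{149583013} = 30523 + \frac{103198468}{149583013} = \frac{4565825504267}{149583013}$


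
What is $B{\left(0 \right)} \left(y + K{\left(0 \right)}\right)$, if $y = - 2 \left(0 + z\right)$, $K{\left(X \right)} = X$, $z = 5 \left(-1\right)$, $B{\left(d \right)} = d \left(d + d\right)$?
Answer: $0$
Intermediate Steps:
$B{\left(d \right)} = 2 d^{2}$ ($B{\left(d \right)} = d 2 d = 2 d^{2}$)
$z = -5$
$y = 10$ ($y = - 2 \left(0 - 5\right) = \left(-2\right) \left(-5\right) = 10$)
$B{\left(0 \right)} \left(y + K{\left(0 \right)}\right) = 2 \cdot 0^{2} \left(10 + 0\right) = 2 \cdot 0 \cdot 10 = 0 \cdot 10 = 0$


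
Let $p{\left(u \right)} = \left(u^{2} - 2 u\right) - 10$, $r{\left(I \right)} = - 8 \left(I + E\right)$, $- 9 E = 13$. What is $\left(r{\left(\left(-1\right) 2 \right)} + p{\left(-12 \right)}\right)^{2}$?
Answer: $\frac{2788900}{81} \approx 34431.0$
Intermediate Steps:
$E = - \frac{13}{9}$ ($E = \left(- \frac{1}{9}\right) 13 = - \frac{13}{9} \approx -1.4444$)
$r{\left(I \right)} = \frac{104}{9} - 8 I$ ($r{\left(I \right)} = - 8 \left(I - \frac{13}{9}\right) = - 8 \left(- \frac{13}{9} + I\right) = \frac{104}{9} - 8 I$)
$p{\left(u \right)} = -10 + u^{2} - 2 u$
$\left(r{\left(\left(-1\right) 2 \right)} + p{\left(-12 \right)}\right)^{2} = \left(\left(\frac{104}{9} - 8 \left(\left(-1\right) 2\right)\right) - \left(-14 - 144\right)\right)^{2} = \left(\left(\frac{104}{9} - -16\right) + \left(-10 + 144 + 24\right)\right)^{2} = \left(\left(\frac{104}{9} + 16\right) + 158\right)^{2} = \left(\frac{248}{9} + 158\right)^{2} = \left(\frac{1670}{9}\right)^{2} = \frac{2788900}{81}$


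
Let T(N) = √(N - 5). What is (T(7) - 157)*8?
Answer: -1256 + 8*√2 ≈ -1244.7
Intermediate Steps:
T(N) = √(-5 + N)
(T(7) - 157)*8 = (√(-5 + 7) - 157)*8 = (√2 - 157)*8 = (-157 + √2)*8 = -1256 + 8*√2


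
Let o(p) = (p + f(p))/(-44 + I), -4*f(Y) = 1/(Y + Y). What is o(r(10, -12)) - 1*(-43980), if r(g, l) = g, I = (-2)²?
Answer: 140735201/3200 ≈ 43980.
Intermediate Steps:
I = 4
f(Y) = -1/(8*Y) (f(Y) = -1/(4*(Y + Y)) = -1/(2*Y)/4 = -1/(8*Y))
o(p) = -p/40 + 1/(320*p) (o(p) = (p - 1/(8*p))/(-44 + 4) = (p - 1/(8*p))/(-40) = (p - 1/(8*p))*(-1/40) = -p/40 + 1/(320*p))
o(r(10, -12)) - 1*(-43980) = (-1/40*10 + (1/320)/10) - 1*(-43980) = (-¼ + (1/320)*(⅒)) + 43980 = (-¼ + 1/3200) + 43980 = -799/3200 + 43980 = 140735201/3200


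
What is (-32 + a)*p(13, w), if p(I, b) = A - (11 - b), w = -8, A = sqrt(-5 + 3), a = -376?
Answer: 7752 - 408*I*sqrt(2) ≈ 7752.0 - 577.0*I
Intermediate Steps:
A = I*sqrt(2) (A = sqrt(-2) = I*sqrt(2) ≈ 1.4142*I)
p(I, b) = -11 + b + I*sqrt(2) (p(I, b) = I*sqrt(2) - (11 - b) = I*sqrt(2) + (-11 + b) = -11 + b + I*sqrt(2))
(-32 + a)*p(13, w) = (-32 - 376)*(-11 - 8 + I*sqrt(2)) = -408*(-19 + I*sqrt(2)) = 7752 - 408*I*sqrt(2)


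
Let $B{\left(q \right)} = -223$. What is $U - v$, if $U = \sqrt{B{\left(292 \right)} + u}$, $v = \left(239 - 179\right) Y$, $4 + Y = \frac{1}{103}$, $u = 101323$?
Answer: $\frac{24660}{103} + 10 \sqrt{1011} \approx 557.38$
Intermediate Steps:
$Y = - \frac{411}{103}$ ($Y = -4 + \frac{1}{103} = - \frac{411}{103} \approx -3.9903$)
$v = - \frac{24660}{103}$ ($v = \left(239 - 179\right) \left(- \frac{411}{103}\right) = 60 \left(- \frac{411}{103}\right) = - \frac{24660}{103} \approx -239.42$)
$U = 10 \sqrt{1011}$ ($U = \sqrt{-223 + 101323} = \sqrt{101100} = 10 \sqrt{1011} \approx 317.96$)
$U - v = 10 \sqrt{1011} - - \frac{24660}{103} = 10 \sqrt{1011} + \frac{24660}{103} = \frac{24660}{103} + 10 \sqrt{1011}$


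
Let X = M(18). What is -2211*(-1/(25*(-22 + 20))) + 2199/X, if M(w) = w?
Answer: 5846/75 ≈ 77.947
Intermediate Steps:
X = 18
-2211*(-1/(25*(-22 + 20))) + 2199/X = -2211*(-1/(25*(-22 + 20))) + 2199/18 = -2211/((-25*(-2))) + 2199*(1/18) = -2211/50 + 733/6 = 5846/75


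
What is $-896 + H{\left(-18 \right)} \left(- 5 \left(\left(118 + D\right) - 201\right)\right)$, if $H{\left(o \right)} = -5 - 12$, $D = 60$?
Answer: $-2851$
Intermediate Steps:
$H{\left(o \right)} = -17$
$-896 + H{\left(-18 \right)} \left(- 5 \left(\left(118 + D\right) - 201\right)\right) = -896 - 17 \left(- 5 \left(\left(118 + 60\right) - 201\right)\right) = -896 - 17 \left(- 5 \left(178 - 201\right)\right) = -896 - 17 \left(\left(-5\right) \left(-23\right)\right) = -896 - 1955 = -2851$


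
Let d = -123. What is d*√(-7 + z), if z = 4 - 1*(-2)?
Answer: -123*I ≈ -123.0*I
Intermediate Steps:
z = 6 (z = 4 + 2 = 6)
d*√(-7 + z) = -123*√(-7 + 6) = -123*I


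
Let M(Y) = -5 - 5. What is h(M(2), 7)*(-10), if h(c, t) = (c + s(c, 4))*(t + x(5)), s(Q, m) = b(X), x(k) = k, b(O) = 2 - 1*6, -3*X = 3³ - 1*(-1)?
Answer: 1680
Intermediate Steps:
X = -28/3 (X = -(3³ - 1*(-1))/3 = -(27 + 1)/3 = -⅓*28 = -28/3 ≈ -9.3333)
b(O) = -4 (b(O) = 2 - 6 = -4)
M(Y) = -10
s(Q, m) = -4
h(c, t) = (-4 + c)*(5 + t) (h(c, t) = (c - 4)*(t + 5) = (-4 + c)*(5 + t))
h(M(2), 7)*(-10) = (-20 - 4*7 + 5*(-10) - 10*7)*(-10) = (-20 - 28 - 50 - 70)*(-10) = -168*(-10) = 1680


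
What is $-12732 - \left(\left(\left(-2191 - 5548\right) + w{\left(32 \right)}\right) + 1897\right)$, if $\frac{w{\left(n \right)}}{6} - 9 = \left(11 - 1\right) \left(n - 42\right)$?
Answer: $-6344$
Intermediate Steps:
$w{\left(n \right)} = -2466 + 60 n$ ($w{\left(n \right)} = 54 + 6 \left(11 - 1\right) \left(n - 42\right) = 54 + 6 \cdot 10 \left(-42 + n\right) = 54 + 6 \left(-420 + 10 n\right) = 54 + \left(-2520 + 60 n\right) = -2466 + 60 n$)
$-12732 - \left(\left(\left(-2191 - 5548\right) + w{\left(32 \right)}\right) + 1897\right) = -12732 - \left(\left(\left(-2191 - 5548\right) + \left(-2466 + 60 \cdot 32\right)\right) + 1897\right) = -12732 - \left(\left(\left(-2191 - 5548\right) + \left(-2466 + 1920\right)\right) + 1897\right) = -12732 - \left(\left(-7739 - 546\right) + 1897\right) = -12732 - \left(-8285 + 1897\right) = -12732 - -6388 = -12732 + 6388 = -6344$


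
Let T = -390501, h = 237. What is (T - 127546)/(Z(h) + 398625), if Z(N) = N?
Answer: -518047/398862 ≈ -1.2988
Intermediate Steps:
(T - 127546)/(Z(h) + 398625) = (-390501 - 127546)/(237 + 398625) = -518047/398862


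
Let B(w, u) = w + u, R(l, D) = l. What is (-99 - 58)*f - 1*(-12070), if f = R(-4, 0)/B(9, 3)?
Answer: 36367/3 ≈ 12122.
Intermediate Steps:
B(w, u) = u + w
f = -⅓ (f = -4/(3 + 9) = -4/12 = -4*1/12 = -⅓ ≈ -0.33333)
(-99 - 58)*f - 1*(-12070) = (-99 - 58)*(-⅓) - 1*(-12070) = -157*(-⅓) + 12070 = 157/3 + 12070 = 36367/3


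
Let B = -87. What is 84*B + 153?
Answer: -7155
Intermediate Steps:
84*B + 153 = 84*(-87) + 153 = -7308 + 153 = -7155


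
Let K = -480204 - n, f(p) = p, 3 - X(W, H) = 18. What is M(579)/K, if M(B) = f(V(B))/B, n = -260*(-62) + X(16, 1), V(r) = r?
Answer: -1/496309 ≈ -2.0149e-6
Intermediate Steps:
X(W, H) = -15 (X(W, H) = 3 - 1*18 = 3 - 18 = -15)
n = 16105 (n = -260*(-62) - 15 = 16120 - 15 = 16105)
M(B) = 1 (M(B) = B/B = 1)
K = -496309 (K = -480204 - 1*16105 = -480204 - 16105 = -496309)
M(579)/K = 1/(-496309) = 1*(-1/496309) = -1/496309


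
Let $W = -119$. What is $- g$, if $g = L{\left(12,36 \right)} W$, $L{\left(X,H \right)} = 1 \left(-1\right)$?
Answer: $-119$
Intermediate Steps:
$L{\left(X,H \right)} = -1$
$g = 119$ ($g = \left(-1\right) \left(-119\right) = 119$)
$- g = \left(-1\right) 119 = -119$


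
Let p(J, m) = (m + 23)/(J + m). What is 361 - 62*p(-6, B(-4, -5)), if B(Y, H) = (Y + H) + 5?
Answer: 2394/5 ≈ 478.80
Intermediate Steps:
B(Y, H) = 5 + H + Y (B(Y, H) = (H + Y) + 5 = 5 + H + Y)
p(J, m) = (23 + m)/(J + m)
361 - 62*p(-6, B(-4, -5)) = 361 - 62*(23 + (5 - 5 - 4))/(-6 + (5 - 5 - 4)) = 361 - 62*(23 - 4)/(-6 - 4) = 361 - 62*19/(-10) = 361 - (-31)*19/5 = 361 - 62*(-19/10) = 361 + 589/5 = 2394/5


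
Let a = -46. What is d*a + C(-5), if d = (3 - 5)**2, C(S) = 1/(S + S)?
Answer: -1841/10 ≈ -184.10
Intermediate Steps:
C(S) = 1/(2*S)
d = 4 (d = (-2)**2 = 4)
d*a + C(-5) = 4*(-46) + (1/2)/(-5) = -184 + (1/2)*(-1/5) = -184 - 1/10 = -1841/10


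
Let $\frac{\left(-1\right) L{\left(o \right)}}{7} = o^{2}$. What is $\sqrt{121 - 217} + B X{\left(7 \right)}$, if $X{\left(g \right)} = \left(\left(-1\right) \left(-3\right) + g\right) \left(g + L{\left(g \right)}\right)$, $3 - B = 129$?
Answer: $423360 + 4 i \sqrt{6} \approx 4.2336 \cdot 10^{5} + 9.798 i$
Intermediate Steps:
$B = -126$ ($B = 3 - 129 = -126$)
$L{\left(o \right)} = - 7 o^{2}$
$X{\left(g \right)} = \left(3 + g\right) \left(g - 7 g^{2}\right)$ ($X{\left(g \right)} = \left(\left(-1\right) \left(-3\right) + g\right) \left(g - 7 g^{2}\right) = \left(3 + g\right) \left(g - 7 g^{2}\right)$)
$\sqrt{121 - 217} + B X{\left(7 \right)} = \sqrt{121 - 217} - 126 \cdot 7 \left(3 - 140 - 7 \cdot 7^{2}\right) = \sqrt{-96} - 126 \cdot 7 \left(3 - 140 - 343\right) = 4 i \sqrt{6} - 126 \cdot 7 \left(3 - 140 - 343\right) = 4 i \sqrt{6} - 126 \cdot 7 \left(-480\right) = 4 i \sqrt{6} - -423360 = 4 i \sqrt{6} + 423360 = 423360 + 4 i \sqrt{6}$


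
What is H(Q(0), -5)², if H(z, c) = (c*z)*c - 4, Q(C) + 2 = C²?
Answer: 2916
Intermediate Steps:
Q(C) = -2 + C²
H(z, c) = -4 + z*c² (H(z, c) = z*c² - 4 = -4 + z*c²)
H(Q(0), -5)² = (-4 + (-2 + 0²)*(-5)²)² = (-4 + (-2 + 0)*25)² = (-4 - 2*25)² = (-4 - 50)² = (-54)² = 2916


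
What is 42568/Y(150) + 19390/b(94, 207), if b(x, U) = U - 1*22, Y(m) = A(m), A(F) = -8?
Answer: -192999/37 ≈ -5216.2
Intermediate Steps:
Y(m) = -8
b(x, U) = -22 + U (b(x, U) = U - 22 = -22 + U)
42568/Y(150) + 19390/b(94, 207) = 42568/(-8) + 19390/(-22 + 207) = 42568*(-⅛) + 19390/185 = -5321 + 19390*(1/185) = -5321 + 3878/37 = -192999/37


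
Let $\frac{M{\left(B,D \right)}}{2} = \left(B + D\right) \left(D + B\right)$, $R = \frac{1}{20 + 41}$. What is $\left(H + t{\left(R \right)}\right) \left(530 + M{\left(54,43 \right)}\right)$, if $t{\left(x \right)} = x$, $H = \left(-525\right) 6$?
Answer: $- \frac{3717698852}{61} \approx -6.0946 \cdot 10^{7}$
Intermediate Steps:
$R = \frac{1}{61} \approx 0.016393$
$H = -3150$
$M{\left(B,D \right)} = 2 \left(B + D\right)^{2}$ ($M{\left(B,D \right)} = 2 \left(B + D\right) \left(D + B\right) = 2 \left(B + D\right) \left(B + D\right) = 2 \left(B + D\right)^{2}$)
$\left(H + t{\left(R \right)}\right) \left(530 + M{\left(54,43 \right)}\right) = \left(-3150 + \frac{1}{61}\right) \left(530 + 2 \left(54 + 43\right)^{2}\right) = - \frac{192149 \left(530 + 2 \cdot 97^{2}\right)}{61} = - \frac{192149 \left(530 + 2 \cdot 9409\right)}{61} = - \frac{192149 \left(530 + 18818\right)}{61} = \left(- \frac{192149}{61}\right) 19348 = - \frac{3717698852}{61}$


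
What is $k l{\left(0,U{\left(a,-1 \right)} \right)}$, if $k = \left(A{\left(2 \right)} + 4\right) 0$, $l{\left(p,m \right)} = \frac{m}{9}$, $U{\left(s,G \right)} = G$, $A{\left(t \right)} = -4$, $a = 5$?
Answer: $0$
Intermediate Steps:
$l{\left(p,m \right)} = \frac{m}{9}$ ($l{\left(p,m \right)} = m \frac{1}{9} = \frac{m}{9}$)
$k = 0$ ($k = \left(-4 + 4\right) 0 = 0 \cdot 0 = 0$)
$k l{\left(0,U{\left(a,-1 \right)} \right)} = 0 \cdot \frac{1}{9} \left(-1\right) = 0 \left(- \frac{1}{9}\right) = 0$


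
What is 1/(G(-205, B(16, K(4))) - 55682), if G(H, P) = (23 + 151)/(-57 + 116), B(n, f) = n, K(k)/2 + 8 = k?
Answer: -59/3285064 ≈ -1.7960e-5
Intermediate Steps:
K(k) = -16 + 2*k
G(H, P) = 174/59
1/(G(-205, B(16, K(4))) - 55682) = 1/(174/59 - 55682) = 1/(-3285064/59) = -59/3285064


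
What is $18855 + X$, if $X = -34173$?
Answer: $-15318$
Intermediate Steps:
$18855 + X = 18855 - 34173 = -15318$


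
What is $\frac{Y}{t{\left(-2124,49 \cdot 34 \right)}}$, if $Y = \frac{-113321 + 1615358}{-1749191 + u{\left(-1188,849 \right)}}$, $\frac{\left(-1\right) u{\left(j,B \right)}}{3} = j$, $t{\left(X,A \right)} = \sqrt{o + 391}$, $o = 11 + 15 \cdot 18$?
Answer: $- \frac{500679 \sqrt{42}}{97755112} \approx -0.033193$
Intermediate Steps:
$o = 281$ ($o = 11 + 270 = 281$)
$t{\left(X,A \right)} = 4 \sqrt{42}$ ($t{\left(X,A \right)} = \sqrt{281 + 391} = \sqrt{672} = 4 \sqrt{42}$)
$u{\left(j,B \right)} = - 3 j$
$Y = - \frac{1502037}{1745627}$ ($Y = \frac{-113321 + 1615358}{-1749191 - -3564} = \frac{1502037}{-1749191 + 3564} = \frac{1502037}{-1745627} = 1502037 \left(- \frac{1}{1745627}\right) = - \frac{1502037}{1745627} \approx -0.86046$)
$\frac{Y}{t{\left(-2124,49 \cdot 34 \right)}} = - \frac{1502037}{1745627 \cdot 4 \sqrt{42}} = - \frac{1502037 \frac{\sqrt{42}}{168}}{1745627} = - \frac{500679 \sqrt{42}}{97755112}$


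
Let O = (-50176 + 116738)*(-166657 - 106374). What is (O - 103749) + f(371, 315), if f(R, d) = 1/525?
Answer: -9541136414774/525 ≈ -1.8174e+10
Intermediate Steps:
f(R, d) = 1/525
O = -18173489422 (O = 66562*(-273031) = -18173489422)
(O - 103749) + f(371, 315) = (-18173489422 - 103749) + 1/525 = -18173593171 + 1/525 = -9541136414774/525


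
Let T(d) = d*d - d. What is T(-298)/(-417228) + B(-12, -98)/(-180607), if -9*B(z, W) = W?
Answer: -3449354585/16147349442 ≈ -0.21362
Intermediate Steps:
T(d) = d² - d
B(z, W) = -W/9
T(-298)/(-417228) + B(-12, -98)/(-180607) = -298*(-1 - 298)/(-417228) - ⅑*(-98)/(-180607) = -298*(-299)*(-1/417228) + (98/9)*(-1/180607) = 89102*(-1/417228) - 14/232209 = -44551/208614 - 14/232209 = -3449354585/16147349442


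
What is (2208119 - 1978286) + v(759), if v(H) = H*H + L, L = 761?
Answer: 806675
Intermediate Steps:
v(H) = 761 + H**2 (v(H) = H*H + 761 = H**2 + 761 = 761 + H**2)
(2208119 - 1978286) + v(759) = (2208119 - 1978286) + (761 + 759**2) = 229833 + (761 + 576081) = 229833 + 576842 = 806675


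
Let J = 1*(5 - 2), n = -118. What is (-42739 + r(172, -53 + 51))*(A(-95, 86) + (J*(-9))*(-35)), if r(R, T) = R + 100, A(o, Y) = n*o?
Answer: -516186385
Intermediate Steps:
A(o, Y) = -118*o
J = 3 (J = 1*3 = 3)
r(R, T) = 100 + R
(-42739 + r(172, -53 + 51))*(A(-95, 86) + (J*(-9))*(-35)) = (-42739 + (100 + 172))*(-118*(-95) + (3*(-9))*(-35)) = (-42739 + 272)*(11210 - 27*(-35)) = -42467*(11210 + 945) = -42467*12155 = -516186385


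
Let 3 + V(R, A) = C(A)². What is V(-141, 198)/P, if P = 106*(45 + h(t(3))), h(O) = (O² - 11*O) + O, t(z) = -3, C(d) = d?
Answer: 13067/2968 ≈ 4.4026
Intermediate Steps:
h(O) = O² - 10*O
V(R, A) = -3 + A²
P = 8904 (P = 106*(45 - 3*(-10 - 3)) = 106*(45 - 3*(-13)) = 106*(45 + 39) = 106*84 = 8904)
V(-141, 198)/P = (-3 + 198²)/8904 = (-3 + 39204)*(1/8904) = 39201*(1/8904) = 13067/2968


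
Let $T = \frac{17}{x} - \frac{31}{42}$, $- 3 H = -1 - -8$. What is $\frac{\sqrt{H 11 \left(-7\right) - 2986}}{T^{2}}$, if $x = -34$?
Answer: $\frac{147 i \sqrt{25257}}{676} \approx 34.559 i$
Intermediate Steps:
$H = - \frac{7}{3}$ ($H = - \frac{-1 - -8}{3} = - \frac{-1 + 8}{3} = \left(- \frac{1}{3}\right) 7 = - \frac{7}{3} \approx -2.3333$)
$T = - \frac{26}{21}$ ($T = \frac{17}{-34} - \frac{31}{42} = 17 \left(- \frac{1}{34}\right) - \frac{31}{42} = - \frac{1}{2} - \frac{31}{42} = - \frac{26}{21} \approx -1.2381$)
$\frac{\sqrt{H 11 \left(-7\right) - 2986}}{T^{2}} = \frac{\sqrt{\left(- \frac{7}{3}\right) 11 \left(-7\right) - 2986}}{\left(- \frac{26}{21}\right)^{2}} = \frac{\sqrt{\left(- \frac{77}{3}\right) \left(-7\right) - 2986}}{\frac{676}{441}} = \sqrt{\frac{539}{3} - 2986} \cdot \frac{441}{676} = \sqrt{- \frac{8419}{3}} \cdot \frac{441}{676} = \frac{i \sqrt{25257}}{3} \cdot \frac{441}{676} = \frac{147 i \sqrt{25257}}{676}$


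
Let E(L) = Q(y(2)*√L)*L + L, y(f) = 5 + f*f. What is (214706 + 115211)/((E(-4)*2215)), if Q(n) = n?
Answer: -329917/2879500 + 2969253*I/1439750 ≈ -0.11457 + 2.0623*I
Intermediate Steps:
y(f) = 5 + f²
E(L) = L + 9*L^(3/2) (E(L) = ((5 + 2²)*√L)*L + L = ((5 + 4)*√L)*L + L = (9*√L)*L + L = 9*L^(3/2) + L = L + 9*L^(3/2))
(214706 + 115211)/((E(-4)*2215)) = (214706 + 115211)/(((-4 + 9*(-4)^(3/2))*2215)) = 329917/(((-4 + 9*(-8*I))*2215)) = 329917/(((-4 - 72*I)*2215)) = 329917/(-8860 - 159480*I) = 329917*((-8860 + 159480*I)/25512370000) = 329917*(-8860 + 159480*I)/25512370000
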